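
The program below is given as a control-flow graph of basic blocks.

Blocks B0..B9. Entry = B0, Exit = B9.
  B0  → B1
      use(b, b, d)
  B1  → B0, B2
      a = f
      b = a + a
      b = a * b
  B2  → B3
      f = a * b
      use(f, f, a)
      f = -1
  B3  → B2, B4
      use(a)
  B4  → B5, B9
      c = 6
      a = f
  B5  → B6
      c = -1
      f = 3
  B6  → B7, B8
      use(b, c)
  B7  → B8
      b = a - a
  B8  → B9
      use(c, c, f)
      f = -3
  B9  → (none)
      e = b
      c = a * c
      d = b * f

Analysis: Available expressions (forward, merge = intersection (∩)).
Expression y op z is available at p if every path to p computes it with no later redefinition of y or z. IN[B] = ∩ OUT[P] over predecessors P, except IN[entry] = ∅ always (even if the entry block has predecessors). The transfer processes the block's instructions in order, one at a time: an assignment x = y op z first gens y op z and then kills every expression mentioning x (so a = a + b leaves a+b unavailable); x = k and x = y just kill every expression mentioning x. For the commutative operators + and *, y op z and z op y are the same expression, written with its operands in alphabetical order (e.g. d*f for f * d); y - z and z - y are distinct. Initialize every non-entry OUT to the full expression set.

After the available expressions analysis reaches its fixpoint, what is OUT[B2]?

Answer: {a*b, a+a}

Derivation:
Per-block solution:
  B0:  IN={}  OUT={}
  B1:  IN={}  OUT={a+a}
  B2:  IN={a+a}  OUT={a*b, a+a}
  B3:  IN={a*b, a+a}  OUT={a*b, a+a}
  B4:  IN={a*b, a+a}  OUT={}
  B5:  IN={}  OUT={}
  B6:  IN={}  OUT={}
  B7:  IN={}  OUT={a-a}
  B8:  IN={}  OUT={}
  B9:  IN={}  OUT={b*f}

Merge at B2: IN[B2] = OUT[B1] ∩ OUT[B3] = {a+a}
Applying B2's transfer function to that IN value gives OUT[B2] (row B2 above).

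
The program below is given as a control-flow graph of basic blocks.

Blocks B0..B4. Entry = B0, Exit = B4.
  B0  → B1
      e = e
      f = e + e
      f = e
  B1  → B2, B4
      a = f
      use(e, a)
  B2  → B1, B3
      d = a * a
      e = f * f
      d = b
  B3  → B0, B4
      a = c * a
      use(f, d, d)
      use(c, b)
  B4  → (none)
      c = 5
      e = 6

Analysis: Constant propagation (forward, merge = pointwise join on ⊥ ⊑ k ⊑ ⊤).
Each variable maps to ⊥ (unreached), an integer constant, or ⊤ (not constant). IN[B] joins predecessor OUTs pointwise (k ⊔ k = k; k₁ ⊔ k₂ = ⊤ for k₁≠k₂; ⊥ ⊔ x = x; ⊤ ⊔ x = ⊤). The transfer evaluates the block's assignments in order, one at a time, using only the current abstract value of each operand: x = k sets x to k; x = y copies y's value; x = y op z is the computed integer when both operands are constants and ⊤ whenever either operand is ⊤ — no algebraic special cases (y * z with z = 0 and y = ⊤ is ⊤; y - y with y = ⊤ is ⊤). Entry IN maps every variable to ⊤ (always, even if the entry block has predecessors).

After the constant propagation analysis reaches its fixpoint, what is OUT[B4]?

Answer: {a: ⊤, b: ⊤, c: 5, d: ⊤, e: 6, f: ⊤}

Trace:
Per-block solution:
  B0:  IN=(all ⊤)  OUT=(all ⊤)
  B1:  IN=(all ⊤)  OUT=(all ⊤)
  B2:  IN=(all ⊤)  OUT=(all ⊤)
  B3:  IN=(all ⊤)  OUT=(all ⊤)
  B4:  IN=(all ⊤)  OUT={c:5, e:6; rest ⊤}

Merge at B4: IN[B4] = OUT[B1] ⊔ OUT[B3] = {a: ⊤, b: ⊤, c: ⊤, d: ⊤, e: ⊤, f: ⊤}
Applying B4's transfer function to that IN value gives OUT[B4] (row B4 above).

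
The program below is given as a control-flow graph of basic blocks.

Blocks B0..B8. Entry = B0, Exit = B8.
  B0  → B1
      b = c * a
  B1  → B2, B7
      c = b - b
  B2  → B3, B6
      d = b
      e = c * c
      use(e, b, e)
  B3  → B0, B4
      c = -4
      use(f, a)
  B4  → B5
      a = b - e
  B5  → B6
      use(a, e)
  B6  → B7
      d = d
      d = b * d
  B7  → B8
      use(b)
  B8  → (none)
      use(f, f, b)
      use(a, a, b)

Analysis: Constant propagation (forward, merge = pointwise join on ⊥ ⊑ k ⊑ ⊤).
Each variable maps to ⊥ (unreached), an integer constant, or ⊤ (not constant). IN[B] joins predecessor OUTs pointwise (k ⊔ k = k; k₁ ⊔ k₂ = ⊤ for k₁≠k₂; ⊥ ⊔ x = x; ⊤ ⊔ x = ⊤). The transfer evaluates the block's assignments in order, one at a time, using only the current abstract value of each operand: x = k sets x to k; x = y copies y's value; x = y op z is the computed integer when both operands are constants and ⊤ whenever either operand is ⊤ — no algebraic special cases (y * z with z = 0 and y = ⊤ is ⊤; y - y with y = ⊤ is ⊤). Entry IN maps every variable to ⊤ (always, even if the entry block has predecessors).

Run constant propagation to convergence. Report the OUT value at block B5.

Per-block solution:
  B0:   IN=(all ⊤)   OUT=(all ⊤)
  B1:   IN=(all ⊤)   OUT=(all ⊤)
  B2:   IN=(all ⊤)   OUT=(all ⊤)
  B3:   IN=(all ⊤)   OUT={c:-4; rest ⊤}
  B4:   IN={c:-4; rest ⊤}   OUT={c:-4; rest ⊤}
  B5:   IN={c:-4; rest ⊤}   OUT={c:-4; rest ⊤}
  B6:   IN=(all ⊤)   OUT=(all ⊤)
  B7:   IN=(all ⊤)   OUT=(all ⊤)
  B8:   IN=(all ⊤)   OUT=(all ⊤)

Merge at B5: IN[B5] = OUT[B4] = {a: ⊤, b: ⊤, c: -4, d: ⊤, e: ⊤, f: ⊤}
Applying B5's transfer function to that IN value gives OUT[B5] (row B5 above).

Answer: {a: ⊤, b: ⊤, c: -4, d: ⊤, e: ⊤, f: ⊤}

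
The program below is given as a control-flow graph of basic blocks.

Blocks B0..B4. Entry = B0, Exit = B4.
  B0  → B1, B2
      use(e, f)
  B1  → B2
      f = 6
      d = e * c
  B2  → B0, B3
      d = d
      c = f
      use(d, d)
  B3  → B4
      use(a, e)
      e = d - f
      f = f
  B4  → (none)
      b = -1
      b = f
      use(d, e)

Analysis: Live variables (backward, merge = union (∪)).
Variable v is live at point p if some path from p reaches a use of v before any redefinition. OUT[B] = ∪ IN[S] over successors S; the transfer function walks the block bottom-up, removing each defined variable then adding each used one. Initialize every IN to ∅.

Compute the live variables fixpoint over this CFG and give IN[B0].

Answer: {a, c, d, e, f}

Derivation:
Converged values:
  B0: | IN={a, c, d, e, f} | OUT={a, c, d, e, f}
  B1: | IN={a, c, e} | OUT={a, d, e, f}
  B2: | IN={a, d, e, f} | OUT={a, c, d, e, f}
  B3: | IN={a, d, e, f} | OUT={d, e, f}
  B4: | IN={d, e, f} | OUT={}

Merge at B0: OUT[B0] = IN[B1] ⊔ IN[B2] = {a, c, d, e, f}
Applying B0's transfer function to that OUT value gives IN[B0] (row B0 above).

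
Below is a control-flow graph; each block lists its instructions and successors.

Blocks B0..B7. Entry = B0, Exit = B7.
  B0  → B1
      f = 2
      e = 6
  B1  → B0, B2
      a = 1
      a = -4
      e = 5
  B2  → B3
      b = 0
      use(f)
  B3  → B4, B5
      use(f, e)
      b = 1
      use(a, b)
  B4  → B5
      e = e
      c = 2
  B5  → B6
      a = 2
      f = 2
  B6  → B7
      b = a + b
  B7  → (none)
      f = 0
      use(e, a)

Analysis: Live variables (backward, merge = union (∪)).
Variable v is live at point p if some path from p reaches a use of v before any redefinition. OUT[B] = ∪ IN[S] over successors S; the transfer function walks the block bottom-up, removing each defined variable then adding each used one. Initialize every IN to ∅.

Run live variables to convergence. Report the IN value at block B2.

Answer: {a, e, f}

Derivation:
Per-block solution:
  B0:  IN={}  OUT={f}
  B1:  IN={f}  OUT={a, e, f}
  B2:  IN={a, e, f}  OUT={a, e, f}
  B3:  IN={a, e, f}  OUT={b, e}
  B4:  IN={b, e}  OUT={b, e}
  B5:  IN={b, e}  OUT={a, b, e}
  B6:  IN={a, b, e}  OUT={a, e}
  B7:  IN={a, e}  OUT={}

Merge at B2: OUT[B2] = IN[B3] = {a, e, f}
Applying B2's transfer function to that OUT value gives IN[B2] (row B2 above).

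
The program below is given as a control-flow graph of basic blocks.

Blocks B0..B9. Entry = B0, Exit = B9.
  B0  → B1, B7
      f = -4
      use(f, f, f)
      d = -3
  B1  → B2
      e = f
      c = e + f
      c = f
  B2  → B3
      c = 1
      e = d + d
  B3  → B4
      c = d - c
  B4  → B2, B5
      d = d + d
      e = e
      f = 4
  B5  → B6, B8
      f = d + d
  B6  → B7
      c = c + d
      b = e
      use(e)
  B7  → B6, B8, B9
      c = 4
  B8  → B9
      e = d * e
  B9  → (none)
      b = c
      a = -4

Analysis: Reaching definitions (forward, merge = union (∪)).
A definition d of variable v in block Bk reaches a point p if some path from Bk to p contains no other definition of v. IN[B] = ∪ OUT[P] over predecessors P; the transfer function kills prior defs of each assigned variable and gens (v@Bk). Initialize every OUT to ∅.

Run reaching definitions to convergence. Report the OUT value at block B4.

Answer: {c@B3, d@B4, e@B4, f@B4}

Derivation:
Fixpoint table:
  B0:  IN={}  OUT={d@B0, f@B0}
  B1:  IN={d@B0, f@B0}  OUT={c@B1, d@B0, e@B1, f@B0}
  B2:  IN={c@B1, c@B3, d@B0, d@B4, e@B1, e@B4, f@B0, f@B4}  OUT={c@B2, d@B0, d@B4, e@B2, f@B0, f@B4}
  B3:  IN={c@B2, d@B0, d@B4, e@B2, f@B0, f@B4}  OUT={c@B3, d@B0, d@B4, e@B2, f@B0, f@B4}
  B4:  IN={c@B3, d@B0, d@B4, e@B2, f@B0, f@B4}  OUT={c@B3, d@B4, e@B4, f@B4}
  B5:  IN={c@B3, d@B4, e@B4, f@B4}  OUT={c@B3, d@B4, e@B4, f@B5}
  B6:  IN={b@B6, c@B3, c@B7, d@B0, d@B4, e@B4, f@B0, f@B5}  OUT={b@B6, c@B6, d@B0, d@B4, e@B4, f@B0, f@B5}
  B7:  IN={b@B6, c@B6, d@B0, d@B4, e@B4, f@B0, f@B5}  OUT={b@B6, c@B7, d@B0, d@B4, e@B4, f@B0, f@B5}
  B8:  IN={b@B6, c@B3, c@B7, d@B0, d@B4, e@B4, f@B0, f@B5}  OUT={b@B6, c@B3, c@B7, d@B0, d@B4, e@B8, f@B0, f@B5}
  B9:  IN={b@B6, c@B3, c@B7, d@B0, d@B4, e@B4, e@B8, f@B0, f@B5}  OUT={a@B9, b@B9, c@B3, c@B7, d@B0, d@B4, e@B4, e@B8, f@B0, f@B5}

Merge at B4: IN[B4] = OUT[B3] = {c@B3, d@B0, d@B4, e@B2, f@B0, f@B4}
Applying B4's transfer function to that IN value gives OUT[B4] (row B4 above).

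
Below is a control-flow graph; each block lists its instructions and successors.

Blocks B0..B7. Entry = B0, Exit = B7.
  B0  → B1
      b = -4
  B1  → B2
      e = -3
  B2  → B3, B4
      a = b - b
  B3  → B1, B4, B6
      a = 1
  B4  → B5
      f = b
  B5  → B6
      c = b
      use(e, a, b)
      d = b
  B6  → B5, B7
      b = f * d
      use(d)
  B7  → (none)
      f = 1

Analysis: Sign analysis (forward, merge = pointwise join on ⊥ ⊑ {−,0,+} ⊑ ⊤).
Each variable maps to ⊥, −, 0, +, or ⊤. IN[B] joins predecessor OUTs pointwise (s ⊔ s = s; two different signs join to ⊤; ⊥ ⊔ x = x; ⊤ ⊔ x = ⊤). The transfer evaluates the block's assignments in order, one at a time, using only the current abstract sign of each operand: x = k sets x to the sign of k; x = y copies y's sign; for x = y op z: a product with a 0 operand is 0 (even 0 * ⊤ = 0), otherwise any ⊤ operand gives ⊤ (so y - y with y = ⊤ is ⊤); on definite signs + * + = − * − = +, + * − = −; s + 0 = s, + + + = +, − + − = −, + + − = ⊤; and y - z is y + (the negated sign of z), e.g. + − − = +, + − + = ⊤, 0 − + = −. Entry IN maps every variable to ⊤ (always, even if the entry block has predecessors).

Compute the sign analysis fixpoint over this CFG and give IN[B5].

Answer: {a: ⊤, b: ⊤, c: ⊤, d: ⊤, e: -, f: ⊤}

Working:
Fixpoint table:
  B0:   IN=(all ⊤)   OUT={b:-; rest ⊤}
  B1:   IN={b:-; rest ⊤}   OUT={b:-, e:-; rest ⊤}
  B2:   IN={b:-, e:-; rest ⊤}   OUT={b:-, e:-; rest ⊤}
  B3:   IN={b:-, e:-; rest ⊤}   OUT={a:+, b:-, e:-; rest ⊤}
  B4:   IN={b:-, e:-; rest ⊤}   OUT={b:-, e:-, f:-; rest ⊤}
  B5:   IN={e:-; rest ⊤}   OUT={e:-; rest ⊤}
  B6:   IN={e:-; rest ⊤}   OUT={e:-; rest ⊤}
  B7:   IN={e:-; rest ⊤}   OUT={e:-, f:+; rest ⊤}

Merge at B5: IN[B5] = OUT[B4] ⊔ OUT[B6] = {a: ⊤, b: ⊤, c: ⊤, d: ⊤, e: -, f: ⊤}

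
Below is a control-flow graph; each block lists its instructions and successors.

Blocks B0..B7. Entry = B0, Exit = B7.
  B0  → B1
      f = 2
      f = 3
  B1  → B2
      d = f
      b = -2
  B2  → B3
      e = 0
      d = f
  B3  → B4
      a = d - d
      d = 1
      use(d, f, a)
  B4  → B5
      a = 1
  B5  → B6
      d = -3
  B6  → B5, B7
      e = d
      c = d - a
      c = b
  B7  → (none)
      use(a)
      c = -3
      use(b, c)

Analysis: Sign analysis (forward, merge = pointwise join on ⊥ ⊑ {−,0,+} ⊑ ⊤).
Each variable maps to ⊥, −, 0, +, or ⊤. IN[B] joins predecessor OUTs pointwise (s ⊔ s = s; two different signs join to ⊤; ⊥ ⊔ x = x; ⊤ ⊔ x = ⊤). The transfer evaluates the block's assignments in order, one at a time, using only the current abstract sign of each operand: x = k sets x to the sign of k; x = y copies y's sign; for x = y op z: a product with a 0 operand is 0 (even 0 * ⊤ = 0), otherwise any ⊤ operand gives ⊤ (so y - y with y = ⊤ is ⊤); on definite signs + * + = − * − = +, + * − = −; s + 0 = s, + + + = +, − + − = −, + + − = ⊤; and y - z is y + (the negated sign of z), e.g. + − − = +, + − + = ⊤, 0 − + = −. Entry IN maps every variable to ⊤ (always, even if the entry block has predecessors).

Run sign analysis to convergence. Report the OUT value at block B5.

Answer: {a: +, b: -, c: ⊤, d: -, e: ⊤, f: +}

Trace:
Fixpoint table:
  B0:  IN=(all ⊤)  OUT={f:+; rest ⊤}
  B1:  IN={f:+; rest ⊤}  OUT={b:-, d:+, f:+; rest ⊤}
  B2:  IN={b:-, d:+, f:+; rest ⊤}  OUT={b:-, d:+, e:0, f:+; rest ⊤}
  B3:  IN={b:-, d:+, e:0, f:+; rest ⊤}  OUT={b:-, d:+, e:0, f:+; rest ⊤}
  B4:  IN={b:-, d:+, e:0, f:+; rest ⊤}  OUT={a:+, b:-, d:+, e:0, f:+; rest ⊤}
  B5:  IN={a:+, b:-, f:+; rest ⊤}  OUT={a:+, b:-, d:-, f:+; rest ⊤}
  B6:  IN={a:+, b:-, d:-, f:+; rest ⊤}  OUT={a:+, b:-, c:-, d:-, e:-, f:+; rest ⊤}
  B7:  IN={a:+, b:-, c:-, d:-, e:-, f:+; rest ⊤}  OUT={a:+, b:-, c:-, d:-, e:-, f:+; rest ⊤}

Merge at B5: IN[B5] = OUT[B4] ⊔ OUT[B6] = {a: +, b: -, c: ⊤, d: ⊤, e: ⊤, f: +}
Applying B5's transfer function to that IN value gives OUT[B5] (row B5 above).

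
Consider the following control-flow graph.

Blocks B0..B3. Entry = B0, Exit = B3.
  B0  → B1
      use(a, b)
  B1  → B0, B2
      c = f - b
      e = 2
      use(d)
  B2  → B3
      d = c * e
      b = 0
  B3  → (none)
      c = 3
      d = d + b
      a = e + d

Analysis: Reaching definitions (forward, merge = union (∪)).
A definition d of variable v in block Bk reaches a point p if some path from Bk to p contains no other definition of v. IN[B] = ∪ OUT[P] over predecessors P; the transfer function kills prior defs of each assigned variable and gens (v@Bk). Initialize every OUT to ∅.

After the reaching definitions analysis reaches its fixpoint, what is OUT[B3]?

Answer: {a@B3, b@B2, c@B3, d@B3, e@B1}

Trace:
Per-block solution:
  B0: | IN={c@B1, e@B1} | OUT={c@B1, e@B1}
  B1: | IN={c@B1, e@B1} | OUT={c@B1, e@B1}
  B2: | IN={c@B1, e@B1} | OUT={b@B2, c@B1, d@B2, e@B1}
  B3: | IN={b@B2, c@B1, d@B2, e@B1} | OUT={a@B3, b@B2, c@B3, d@B3, e@B1}

Merge at B3: IN[B3] = OUT[B2] = {b@B2, c@B1, d@B2, e@B1}
Applying B3's transfer function to that IN value gives OUT[B3] (row B3 above).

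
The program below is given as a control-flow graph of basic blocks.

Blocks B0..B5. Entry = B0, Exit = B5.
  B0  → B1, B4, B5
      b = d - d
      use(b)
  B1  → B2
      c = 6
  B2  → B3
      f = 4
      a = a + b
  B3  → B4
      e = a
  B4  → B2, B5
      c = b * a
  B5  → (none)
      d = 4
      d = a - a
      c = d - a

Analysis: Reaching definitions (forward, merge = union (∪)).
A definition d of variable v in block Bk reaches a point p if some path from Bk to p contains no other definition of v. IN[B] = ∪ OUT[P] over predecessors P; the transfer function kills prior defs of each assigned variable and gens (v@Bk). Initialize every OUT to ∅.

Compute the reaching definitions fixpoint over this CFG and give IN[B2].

Fixpoint table:
  B0: | IN={} | OUT={b@B0}
  B1: | IN={b@B0} | OUT={b@B0, c@B1}
  B2: | IN={a@B2, b@B0, c@B1, c@B4, e@B3, f@B2} | OUT={a@B2, b@B0, c@B1, c@B4, e@B3, f@B2}
  B3: | IN={a@B2, b@B0, c@B1, c@B4, e@B3, f@B2} | OUT={a@B2, b@B0, c@B1, c@B4, e@B3, f@B2}
  B4: | IN={a@B2, b@B0, c@B1, c@B4, e@B3, f@B2} | OUT={a@B2, b@B0, c@B4, e@B3, f@B2}
  B5: | IN={a@B2, b@B0, c@B4, e@B3, f@B2} | OUT={a@B2, b@B0, c@B5, d@B5, e@B3, f@B2}

Merge at B2: IN[B2] = OUT[B1] ⊔ OUT[B4] = {a@B2, b@B0, c@B1, c@B4, e@B3, f@B2}

Answer: {a@B2, b@B0, c@B1, c@B4, e@B3, f@B2}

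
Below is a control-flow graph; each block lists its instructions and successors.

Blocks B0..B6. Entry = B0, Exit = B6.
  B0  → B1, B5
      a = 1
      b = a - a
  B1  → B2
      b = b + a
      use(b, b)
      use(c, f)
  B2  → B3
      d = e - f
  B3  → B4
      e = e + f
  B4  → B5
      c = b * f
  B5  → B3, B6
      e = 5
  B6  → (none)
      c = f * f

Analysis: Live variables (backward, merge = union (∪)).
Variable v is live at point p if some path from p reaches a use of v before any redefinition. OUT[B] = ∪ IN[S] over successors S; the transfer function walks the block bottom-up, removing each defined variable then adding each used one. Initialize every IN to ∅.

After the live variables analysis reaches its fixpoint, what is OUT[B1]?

Per-block solution:
  B0:   IN={c, e, f}   OUT={a, b, c, e, f}
  B1:   IN={a, b, c, e, f}   OUT={b, e, f}
  B2:   IN={b, e, f}   OUT={b, e, f}
  B3:   IN={b, e, f}   OUT={b, f}
  B4:   IN={b, f}   OUT={b, f}
  B5:   IN={b, f}   OUT={b, e, f}
  B6:   IN={f}   OUT={}

Merge at B1: OUT[B1] = IN[B2] = {b, e, f}

Answer: {b, e, f}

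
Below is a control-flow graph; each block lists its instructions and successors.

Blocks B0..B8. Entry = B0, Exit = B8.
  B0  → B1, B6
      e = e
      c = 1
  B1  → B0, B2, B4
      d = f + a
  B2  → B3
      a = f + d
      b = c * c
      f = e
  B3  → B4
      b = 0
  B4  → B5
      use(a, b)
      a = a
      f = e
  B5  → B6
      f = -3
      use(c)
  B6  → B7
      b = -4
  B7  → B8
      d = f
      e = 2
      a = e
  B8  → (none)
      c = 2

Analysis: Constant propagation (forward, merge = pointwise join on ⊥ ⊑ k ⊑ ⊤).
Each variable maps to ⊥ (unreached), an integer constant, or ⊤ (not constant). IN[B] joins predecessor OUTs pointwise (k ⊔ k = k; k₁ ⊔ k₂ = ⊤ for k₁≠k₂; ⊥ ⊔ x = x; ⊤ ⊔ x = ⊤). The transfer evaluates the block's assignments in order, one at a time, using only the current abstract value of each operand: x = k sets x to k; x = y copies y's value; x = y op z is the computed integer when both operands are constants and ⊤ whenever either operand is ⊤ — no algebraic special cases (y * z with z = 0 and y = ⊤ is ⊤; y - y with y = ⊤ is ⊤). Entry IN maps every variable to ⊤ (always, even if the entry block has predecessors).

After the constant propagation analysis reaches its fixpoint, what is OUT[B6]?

Fixpoint table:
  B0: | IN=(all ⊤) | OUT={c:1; rest ⊤}
  B1: | IN={c:1; rest ⊤} | OUT={c:1; rest ⊤}
  B2: | IN={c:1; rest ⊤} | OUT={b:1, c:1; rest ⊤}
  B3: | IN={b:1, c:1; rest ⊤} | OUT={b:0, c:1; rest ⊤}
  B4: | IN={c:1; rest ⊤} | OUT={c:1; rest ⊤}
  B5: | IN={c:1; rest ⊤} | OUT={c:1, f:-3; rest ⊤}
  B6: | IN={c:1; rest ⊤} | OUT={b:-4, c:1; rest ⊤}
  B7: | IN={b:-4, c:1; rest ⊤} | OUT={a:2, b:-4, c:1, e:2; rest ⊤}
  B8: | IN={a:2, b:-4, c:1, e:2; rest ⊤} | OUT={a:2, b:-4, c:2, e:2; rest ⊤}

Merge at B6: IN[B6] = OUT[B0] ⊔ OUT[B5] = {a: ⊤, b: ⊤, c: 1, d: ⊤, e: ⊤, f: ⊤}
Applying B6's transfer function to that IN value gives OUT[B6] (row B6 above).

Answer: {a: ⊤, b: -4, c: 1, d: ⊤, e: ⊤, f: ⊤}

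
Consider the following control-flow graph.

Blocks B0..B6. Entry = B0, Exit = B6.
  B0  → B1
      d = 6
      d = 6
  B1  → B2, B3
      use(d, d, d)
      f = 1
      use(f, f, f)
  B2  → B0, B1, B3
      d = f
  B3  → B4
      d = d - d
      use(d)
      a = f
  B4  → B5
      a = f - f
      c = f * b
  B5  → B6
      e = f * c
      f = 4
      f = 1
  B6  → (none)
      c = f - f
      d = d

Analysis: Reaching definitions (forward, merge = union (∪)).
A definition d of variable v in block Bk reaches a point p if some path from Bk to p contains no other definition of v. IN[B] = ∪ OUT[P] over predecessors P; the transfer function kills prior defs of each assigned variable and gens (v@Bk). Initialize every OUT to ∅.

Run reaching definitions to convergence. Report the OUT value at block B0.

Answer: {d@B0, f@B1}

Derivation:
Converged values:
  B0:  IN={d@B2, f@B1}  OUT={d@B0, f@B1}
  B1:  IN={d@B0, d@B2, f@B1}  OUT={d@B0, d@B2, f@B1}
  B2:  IN={d@B0, d@B2, f@B1}  OUT={d@B2, f@B1}
  B3:  IN={d@B0, d@B2, f@B1}  OUT={a@B3, d@B3, f@B1}
  B4:  IN={a@B3, d@B3, f@B1}  OUT={a@B4, c@B4, d@B3, f@B1}
  B5:  IN={a@B4, c@B4, d@B3, f@B1}  OUT={a@B4, c@B4, d@B3, e@B5, f@B5}
  B6:  IN={a@B4, c@B4, d@B3, e@B5, f@B5}  OUT={a@B4, c@B6, d@B6, e@B5, f@B5}

Merge at B0 (entry node, so the boundary value {} is joined with the incoming edge(s)): IN[B0] = {} ⊔ OUT[B2] = {d@B2, f@B1}
Applying B0's transfer function to that IN value gives OUT[B0] (row B0 above).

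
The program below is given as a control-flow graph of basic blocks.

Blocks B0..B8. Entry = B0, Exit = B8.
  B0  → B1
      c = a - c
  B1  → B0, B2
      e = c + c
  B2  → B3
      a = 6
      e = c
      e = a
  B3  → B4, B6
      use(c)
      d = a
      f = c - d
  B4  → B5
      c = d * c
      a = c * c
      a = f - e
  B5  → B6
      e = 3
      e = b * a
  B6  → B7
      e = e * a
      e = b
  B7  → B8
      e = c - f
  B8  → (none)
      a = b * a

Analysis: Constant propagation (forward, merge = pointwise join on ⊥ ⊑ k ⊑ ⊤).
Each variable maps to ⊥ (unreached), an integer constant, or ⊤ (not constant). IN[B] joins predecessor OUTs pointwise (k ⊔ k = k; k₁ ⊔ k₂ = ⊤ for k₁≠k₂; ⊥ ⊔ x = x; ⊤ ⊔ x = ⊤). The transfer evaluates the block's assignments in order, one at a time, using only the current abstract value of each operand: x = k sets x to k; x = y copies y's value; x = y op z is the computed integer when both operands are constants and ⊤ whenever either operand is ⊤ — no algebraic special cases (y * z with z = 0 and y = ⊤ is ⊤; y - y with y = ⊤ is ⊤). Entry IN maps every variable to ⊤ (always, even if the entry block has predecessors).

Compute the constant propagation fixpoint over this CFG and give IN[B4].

Answer: {a: 6, b: ⊤, c: ⊤, d: 6, e: 6, f: ⊤}

Trace:
Converged values:
  B0: | IN=(all ⊤) | OUT=(all ⊤)
  B1: | IN=(all ⊤) | OUT=(all ⊤)
  B2: | IN=(all ⊤) | OUT={a:6, e:6; rest ⊤}
  B3: | IN={a:6, e:6; rest ⊤} | OUT={a:6, d:6, e:6; rest ⊤}
  B4: | IN={a:6, d:6, e:6; rest ⊤} | OUT={d:6, e:6; rest ⊤}
  B5: | IN={d:6, e:6; rest ⊤} | OUT={d:6; rest ⊤}
  B6: | IN={d:6; rest ⊤} | OUT={d:6; rest ⊤}
  B7: | IN={d:6; rest ⊤} | OUT={d:6; rest ⊤}
  B8: | IN={d:6; rest ⊤} | OUT={d:6; rest ⊤}

Merge at B4: IN[B4] = OUT[B3] = {a: 6, b: ⊤, c: ⊤, d: 6, e: 6, f: ⊤}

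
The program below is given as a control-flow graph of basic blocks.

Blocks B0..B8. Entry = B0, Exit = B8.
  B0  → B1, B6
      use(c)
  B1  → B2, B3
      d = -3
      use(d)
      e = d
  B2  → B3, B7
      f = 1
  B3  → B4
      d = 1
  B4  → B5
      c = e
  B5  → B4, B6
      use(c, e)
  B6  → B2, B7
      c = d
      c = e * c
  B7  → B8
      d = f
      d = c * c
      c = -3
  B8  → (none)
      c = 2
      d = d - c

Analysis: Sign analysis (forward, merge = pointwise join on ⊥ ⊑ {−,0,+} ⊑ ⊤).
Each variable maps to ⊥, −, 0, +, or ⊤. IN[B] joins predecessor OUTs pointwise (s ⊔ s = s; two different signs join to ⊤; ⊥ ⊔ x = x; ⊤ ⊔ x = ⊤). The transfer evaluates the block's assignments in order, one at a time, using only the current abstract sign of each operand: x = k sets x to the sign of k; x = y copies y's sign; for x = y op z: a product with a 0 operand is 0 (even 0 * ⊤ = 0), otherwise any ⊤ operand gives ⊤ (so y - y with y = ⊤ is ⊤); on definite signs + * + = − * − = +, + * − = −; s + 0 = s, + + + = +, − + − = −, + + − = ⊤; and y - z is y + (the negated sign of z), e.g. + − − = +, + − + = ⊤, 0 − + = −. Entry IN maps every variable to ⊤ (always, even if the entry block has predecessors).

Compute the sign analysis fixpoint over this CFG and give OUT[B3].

Answer: {a: ⊤, b: ⊤, c: ⊤, d: +, e: ⊤, f: ⊤}

Derivation:
Converged values:
  B0:  IN=(all ⊤)  OUT=(all ⊤)
  B1:  IN=(all ⊤)  OUT={d:-, e:-; rest ⊤}
  B2:  IN=(all ⊤)  OUT={f:+; rest ⊤}
  B3:  IN=(all ⊤)  OUT={d:+; rest ⊤}
  B4:  IN={d:+; rest ⊤}  OUT={d:+; rest ⊤}
  B5:  IN={d:+; rest ⊤}  OUT={d:+; rest ⊤}
  B6:  IN=(all ⊤)  OUT=(all ⊤)
  B7:  IN=(all ⊤)  OUT={c:-; rest ⊤}
  B8:  IN={c:-; rest ⊤}  OUT={c:+; rest ⊤}

Merge at B3: IN[B3] = OUT[B1] ⊔ OUT[B2] = {a: ⊤, b: ⊤, c: ⊤, d: ⊤, e: ⊤, f: ⊤}
Applying B3's transfer function to that IN value gives OUT[B3] (row B3 above).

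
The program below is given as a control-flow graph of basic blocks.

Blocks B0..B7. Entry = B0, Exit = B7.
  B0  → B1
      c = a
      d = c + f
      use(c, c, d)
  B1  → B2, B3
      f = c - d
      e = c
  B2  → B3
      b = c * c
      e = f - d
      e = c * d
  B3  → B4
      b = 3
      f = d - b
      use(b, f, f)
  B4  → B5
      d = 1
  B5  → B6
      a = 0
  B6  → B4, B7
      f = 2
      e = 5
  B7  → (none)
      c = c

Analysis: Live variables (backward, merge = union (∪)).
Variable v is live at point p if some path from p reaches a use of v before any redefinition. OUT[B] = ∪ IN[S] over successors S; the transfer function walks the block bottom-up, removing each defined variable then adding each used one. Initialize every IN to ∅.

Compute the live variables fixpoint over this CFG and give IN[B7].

Per-block solution:
  B0:   IN={a, f}   OUT={c, d}
  B1:   IN={c, d}   OUT={c, d, f}
  B2:   IN={c, d, f}   OUT={c, d}
  B3:   IN={c, d}   OUT={c}
  B4:   IN={c}   OUT={c}
  B5:   IN={c}   OUT={c}
  B6:   IN={c}   OUT={c}
  B7:   IN={c}   OUT={}

B7 is the boundary node: OUT[B7] = {}
Applying B7's transfer function to that OUT value gives IN[B7] (row B7 above).

Answer: {c}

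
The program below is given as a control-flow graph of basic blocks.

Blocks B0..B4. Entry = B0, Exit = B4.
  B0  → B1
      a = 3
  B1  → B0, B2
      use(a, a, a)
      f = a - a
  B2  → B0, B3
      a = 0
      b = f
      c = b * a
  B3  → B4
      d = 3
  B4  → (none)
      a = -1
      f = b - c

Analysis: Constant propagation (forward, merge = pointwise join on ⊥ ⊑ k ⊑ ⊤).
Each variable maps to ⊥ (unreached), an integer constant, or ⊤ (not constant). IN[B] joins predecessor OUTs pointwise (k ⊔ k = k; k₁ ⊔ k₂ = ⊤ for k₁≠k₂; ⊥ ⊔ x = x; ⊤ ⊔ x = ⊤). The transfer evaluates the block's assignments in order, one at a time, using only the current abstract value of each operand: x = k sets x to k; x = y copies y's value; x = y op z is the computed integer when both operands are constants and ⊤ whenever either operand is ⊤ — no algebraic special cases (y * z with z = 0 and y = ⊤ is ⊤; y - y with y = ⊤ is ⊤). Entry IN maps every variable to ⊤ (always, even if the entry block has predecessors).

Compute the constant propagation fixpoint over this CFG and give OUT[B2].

Fixpoint table:
  B0:  IN=(all ⊤)  OUT={a:3; rest ⊤}
  B1:  IN={a:3; rest ⊤}  OUT={a:3, f:0; rest ⊤}
  B2:  IN={a:3, f:0; rest ⊤}  OUT={a:0, b:0, c:0, f:0; rest ⊤}
  B3:  IN={a:0, b:0, c:0, f:0; rest ⊤}  OUT={a:0, b:0, c:0, d:3, f:0; rest ⊤}
  B4:  IN={a:0, b:0, c:0, d:3, f:0; rest ⊤}  OUT={a:-1, b:0, c:0, d:3, f:0; rest ⊤}

Merge at B2: IN[B2] = OUT[B1] = {a: 3, b: ⊤, c: ⊤, d: ⊤, e: ⊤, f: 0}
Applying B2's transfer function to that IN value gives OUT[B2] (row B2 above).

Answer: {a: 0, b: 0, c: 0, d: ⊤, e: ⊤, f: 0}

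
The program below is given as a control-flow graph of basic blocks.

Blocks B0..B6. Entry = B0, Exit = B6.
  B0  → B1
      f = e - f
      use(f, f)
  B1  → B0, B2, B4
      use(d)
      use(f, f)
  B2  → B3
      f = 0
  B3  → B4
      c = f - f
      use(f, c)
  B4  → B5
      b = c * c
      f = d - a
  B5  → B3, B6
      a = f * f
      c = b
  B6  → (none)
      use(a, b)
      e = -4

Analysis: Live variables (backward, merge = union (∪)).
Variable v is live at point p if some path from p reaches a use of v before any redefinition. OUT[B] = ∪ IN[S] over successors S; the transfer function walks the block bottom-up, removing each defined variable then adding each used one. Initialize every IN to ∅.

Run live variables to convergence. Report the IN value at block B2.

Converged values:
  B0: | IN={a, c, d, e, f} | OUT={a, c, d, e, f}
  B1: | IN={a, c, d, e, f} | OUT={a, c, d, e, f}
  B2: | IN={a, d} | OUT={a, d, f}
  B3: | IN={a, d, f} | OUT={a, c, d}
  B4: | IN={a, c, d} | OUT={b, d, f}
  B5: | IN={b, d, f} | OUT={a, b, d, f}
  B6: | IN={a, b} | OUT={}

Merge at B2: OUT[B2] = IN[B3] = {a, d, f}
Applying B2's transfer function to that OUT value gives IN[B2] (row B2 above).

Answer: {a, d}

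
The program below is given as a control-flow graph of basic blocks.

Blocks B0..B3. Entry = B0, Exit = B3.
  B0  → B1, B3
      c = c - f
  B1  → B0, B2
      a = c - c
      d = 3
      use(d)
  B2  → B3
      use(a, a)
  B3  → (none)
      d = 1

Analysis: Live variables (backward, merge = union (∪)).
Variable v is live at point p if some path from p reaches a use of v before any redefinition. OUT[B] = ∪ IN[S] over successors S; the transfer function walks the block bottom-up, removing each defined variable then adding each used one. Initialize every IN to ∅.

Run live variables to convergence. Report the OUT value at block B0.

Fixpoint table:
  B0: | IN={c, f} | OUT={c, f}
  B1: | IN={c, f} | OUT={a, c, f}
  B2: | IN={a} | OUT={}
  B3: | IN={} | OUT={}

Merge at B0: OUT[B0] = IN[B1] ⊔ IN[B3] = {c, f}

Answer: {c, f}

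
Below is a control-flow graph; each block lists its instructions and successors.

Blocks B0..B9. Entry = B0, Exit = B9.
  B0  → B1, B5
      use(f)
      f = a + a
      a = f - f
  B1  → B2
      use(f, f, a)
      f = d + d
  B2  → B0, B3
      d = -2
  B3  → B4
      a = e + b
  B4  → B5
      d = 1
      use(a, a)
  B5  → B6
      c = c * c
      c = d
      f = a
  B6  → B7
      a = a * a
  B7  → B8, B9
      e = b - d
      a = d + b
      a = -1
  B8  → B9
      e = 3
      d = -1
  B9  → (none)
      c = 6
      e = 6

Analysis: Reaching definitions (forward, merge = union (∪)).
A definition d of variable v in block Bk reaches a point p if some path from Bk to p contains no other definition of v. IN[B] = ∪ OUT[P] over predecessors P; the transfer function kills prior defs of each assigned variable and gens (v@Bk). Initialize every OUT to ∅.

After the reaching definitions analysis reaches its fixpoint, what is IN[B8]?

Answer: {a@B7, c@B5, d@B2, d@B4, e@B7, f@B5}

Derivation:
Converged values:
  B0:  IN={a@B0, d@B2, f@B1}  OUT={a@B0, d@B2, f@B0}
  B1:  IN={a@B0, d@B2, f@B0}  OUT={a@B0, d@B2, f@B1}
  B2:  IN={a@B0, d@B2, f@B1}  OUT={a@B0, d@B2, f@B1}
  B3:  IN={a@B0, d@B2, f@B1}  OUT={a@B3, d@B2, f@B1}
  B4:  IN={a@B3, d@B2, f@B1}  OUT={a@B3, d@B4, f@B1}
  B5:  IN={a@B0, a@B3, d@B2, d@B4, f@B0, f@B1}  OUT={a@B0, a@B3, c@B5, d@B2, d@B4, f@B5}
  B6:  IN={a@B0, a@B3, c@B5, d@B2, d@B4, f@B5}  OUT={a@B6, c@B5, d@B2, d@B4, f@B5}
  B7:  IN={a@B6, c@B5, d@B2, d@B4, f@B5}  OUT={a@B7, c@B5, d@B2, d@B4, e@B7, f@B5}
  B8:  IN={a@B7, c@B5, d@B2, d@B4, e@B7, f@B5}  OUT={a@B7, c@B5, d@B8, e@B8, f@B5}
  B9:  IN={a@B7, c@B5, d@B2, d@B4, d@B8, e@B7, e@B8, f@B5}  OUT={a@B7, c@B9, d@B2, d@B4, d@B8, e@B9, f@B5}

Merge at B8: IN[B8] = OUT[B7] = {a@B7, c@B5, d@B2, d@B4, e@B7, f@B5}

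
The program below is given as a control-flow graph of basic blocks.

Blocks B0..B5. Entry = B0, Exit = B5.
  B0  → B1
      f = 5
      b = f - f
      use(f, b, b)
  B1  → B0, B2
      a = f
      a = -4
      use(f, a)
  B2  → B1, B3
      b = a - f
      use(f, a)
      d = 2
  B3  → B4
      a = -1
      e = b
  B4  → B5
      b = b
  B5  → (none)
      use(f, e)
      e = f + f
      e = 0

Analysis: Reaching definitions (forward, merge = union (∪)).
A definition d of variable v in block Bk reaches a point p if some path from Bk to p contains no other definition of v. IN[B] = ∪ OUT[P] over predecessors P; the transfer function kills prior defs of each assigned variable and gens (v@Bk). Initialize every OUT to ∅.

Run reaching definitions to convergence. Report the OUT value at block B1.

Converged values:
  B0: | IN={a@B1, b@B0, b@B2, d@B2, f@B0} | OUT={a@B1, b@B0, d@B2, f@B0}
  B1: | IN={a@B1, b@B0, b@B2, d@B2, f@B0} | OUT={a@B1, b@B0, b@B2, d@B2, f@B0}
  B2: | IN={a@B1, b@B0, b@B2, d@B2, f@B0} | OUT={a@B1, b@B2, d@B2, f@B0}
  B3: | IN={a@B1, b@B2, d@B2, f@B0} | OUT={a@B3, b@B2, d@B2, e@B3, f@B0}
  B4: | IN={a@B3, b@B2, d@B2, e@B3, f@B0} | OUT={a@B3, b@B4, d@B2, e@B3, f@B0}
  B5: | IN={a@B3, b@B4, d@B2, e@B3, f@B0} | OUT={a@B3, b@B4, d@B2, e@B5, f@B0}

Merge at B1: IN[B1] = OUT[B0] ⊔ OUT[B2] = {a@B1, b@B0, b@B2, d@B2, f@B0}
Applying B1's transfer function to that IN value gives OUT[B1] (row B1 above).

Answer: {a@B1, b@B0, b@B2, d@B2, f@B0}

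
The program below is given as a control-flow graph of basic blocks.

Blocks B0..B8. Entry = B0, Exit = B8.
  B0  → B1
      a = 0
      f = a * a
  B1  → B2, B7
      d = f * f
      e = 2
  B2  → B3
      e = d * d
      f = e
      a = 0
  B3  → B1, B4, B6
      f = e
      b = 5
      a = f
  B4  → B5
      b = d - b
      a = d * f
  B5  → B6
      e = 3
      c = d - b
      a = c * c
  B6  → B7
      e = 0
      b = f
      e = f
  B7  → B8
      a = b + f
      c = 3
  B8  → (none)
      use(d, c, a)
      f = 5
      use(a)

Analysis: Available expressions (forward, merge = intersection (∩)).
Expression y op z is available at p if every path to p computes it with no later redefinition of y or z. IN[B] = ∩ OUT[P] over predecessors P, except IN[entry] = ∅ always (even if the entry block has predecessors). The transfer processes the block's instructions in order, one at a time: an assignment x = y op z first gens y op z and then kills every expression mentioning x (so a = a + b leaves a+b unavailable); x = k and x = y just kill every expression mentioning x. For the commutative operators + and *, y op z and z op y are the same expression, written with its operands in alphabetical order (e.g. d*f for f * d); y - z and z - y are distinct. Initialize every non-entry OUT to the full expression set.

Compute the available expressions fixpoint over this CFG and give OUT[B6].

Converged values:
  B0: | IN={} | OUT={a*a}
  B1: | IN={} | OUT={f*f}
  B2: | IN={f*f} | OUT={d*d}
  B3: | IN={d*d} | OUT={d*d}
  B4: | IN={d*d} | OUT={d*d, d*f}
  B5: | IN={d*d, d*f} | OUT={c*c, d*d, d*f, d-b}
  B6: | IN={d*d} | OUT={d*d}
  B7: | IN={} | OUT={b+f}
  B8: | IN={b+f} | OUT={}

Merge at B6: IN[B6] = OUT[B3] ∩ OUT[B5] = {d*d}
Applying B6's transfer function to that IN value gives OUT[B6] (row B6 above).

Answer: {d*d}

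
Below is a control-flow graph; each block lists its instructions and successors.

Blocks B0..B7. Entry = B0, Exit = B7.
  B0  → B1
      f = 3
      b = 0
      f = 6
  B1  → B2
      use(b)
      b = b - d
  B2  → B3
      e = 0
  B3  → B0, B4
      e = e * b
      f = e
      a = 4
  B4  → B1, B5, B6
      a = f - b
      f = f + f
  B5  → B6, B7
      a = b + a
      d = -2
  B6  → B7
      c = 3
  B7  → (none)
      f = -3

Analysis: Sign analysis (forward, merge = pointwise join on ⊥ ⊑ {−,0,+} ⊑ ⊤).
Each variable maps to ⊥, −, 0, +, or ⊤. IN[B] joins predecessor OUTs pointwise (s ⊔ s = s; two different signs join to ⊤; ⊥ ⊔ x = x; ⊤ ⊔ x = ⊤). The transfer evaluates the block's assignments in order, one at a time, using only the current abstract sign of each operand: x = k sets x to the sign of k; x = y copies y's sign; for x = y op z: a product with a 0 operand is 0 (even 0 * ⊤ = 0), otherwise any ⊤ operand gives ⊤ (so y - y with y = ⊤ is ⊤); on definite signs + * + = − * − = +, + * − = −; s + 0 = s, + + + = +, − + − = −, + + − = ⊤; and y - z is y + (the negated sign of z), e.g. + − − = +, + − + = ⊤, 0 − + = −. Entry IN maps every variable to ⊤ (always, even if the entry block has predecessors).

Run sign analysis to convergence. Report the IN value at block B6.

Answer: {a: ⊤, b: ⊤, c: ⊤, d: ⊤, e: 0, f: 0}

Derivation:
Converged values:
  B0:  IN=(all ⊤)  OUT={b:0, f:+; rest ⊤}
  B1:  IN=(all ⊤)  OUT=(all ⊤)
  B2:  IN=(all ⊤)  OUT={e:0; rest ⊤}
  B3:  IN={e:0; rest ⊤}  OUT={a:+, e:0, f:0; rest ⊤}
  B4:  IN={a:+, e:0, f:0; rest ⊤}  OUT={e:0, f:0; rest ⊤}
  B5:  IN={e:0, f:0; rest ⊤}  OUT={d:-, e:0, f:0; rest ⊤}
  B6:  IN={e:0, f:0; rest ⊤}  OUT={c:+, e:0, f:0; rest ⊤}
  B7:  IN={e:0, f:0; rest ⊤}  OUT={e:0, f:-; rest ⊤}

Merge at B6: IN[B6] = OUT[B4] ⊔ OUT[B5] = {a: ⊤, b: ⊤, c: ⊤, d: ⊤, e: 0, f: 0}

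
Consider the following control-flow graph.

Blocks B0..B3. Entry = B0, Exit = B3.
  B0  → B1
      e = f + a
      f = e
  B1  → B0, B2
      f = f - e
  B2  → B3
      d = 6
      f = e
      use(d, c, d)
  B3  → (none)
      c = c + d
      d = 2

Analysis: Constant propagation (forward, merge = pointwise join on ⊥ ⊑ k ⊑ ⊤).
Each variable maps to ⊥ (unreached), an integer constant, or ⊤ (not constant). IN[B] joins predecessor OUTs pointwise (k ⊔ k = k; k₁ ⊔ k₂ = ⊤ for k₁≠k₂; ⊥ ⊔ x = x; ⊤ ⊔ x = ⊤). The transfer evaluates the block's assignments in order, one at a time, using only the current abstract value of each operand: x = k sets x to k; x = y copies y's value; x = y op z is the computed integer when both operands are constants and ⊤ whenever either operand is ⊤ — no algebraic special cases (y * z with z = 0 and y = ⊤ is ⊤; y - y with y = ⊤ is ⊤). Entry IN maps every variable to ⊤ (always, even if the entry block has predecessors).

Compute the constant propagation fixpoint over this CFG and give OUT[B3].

Converged values:
  B0: | IN=(all ⊤) | OUT=(all ⊤)
  B1: | IN=(all ⊤) | OUT=(all ⊤)
  B2: | IN=(all ⊤) | OUT={d:6; rest ⊤}
  B3: | IN={d:6; rest ⊤} | OUT={d:2; rest ⊤}

Merge at B3: IN[B3] = OUT[B2] = {a: ⊤, b: ⊤, c: ⊤, d: 6, e: ⊤, f: ⊤}
Applying B3's transfer function to that IN value gives OUT[B3] (row B3 above).

Answer: {a: ⊤, b: ⊤, c: ⊤, d: 2, e: ⊤, f: ⊤}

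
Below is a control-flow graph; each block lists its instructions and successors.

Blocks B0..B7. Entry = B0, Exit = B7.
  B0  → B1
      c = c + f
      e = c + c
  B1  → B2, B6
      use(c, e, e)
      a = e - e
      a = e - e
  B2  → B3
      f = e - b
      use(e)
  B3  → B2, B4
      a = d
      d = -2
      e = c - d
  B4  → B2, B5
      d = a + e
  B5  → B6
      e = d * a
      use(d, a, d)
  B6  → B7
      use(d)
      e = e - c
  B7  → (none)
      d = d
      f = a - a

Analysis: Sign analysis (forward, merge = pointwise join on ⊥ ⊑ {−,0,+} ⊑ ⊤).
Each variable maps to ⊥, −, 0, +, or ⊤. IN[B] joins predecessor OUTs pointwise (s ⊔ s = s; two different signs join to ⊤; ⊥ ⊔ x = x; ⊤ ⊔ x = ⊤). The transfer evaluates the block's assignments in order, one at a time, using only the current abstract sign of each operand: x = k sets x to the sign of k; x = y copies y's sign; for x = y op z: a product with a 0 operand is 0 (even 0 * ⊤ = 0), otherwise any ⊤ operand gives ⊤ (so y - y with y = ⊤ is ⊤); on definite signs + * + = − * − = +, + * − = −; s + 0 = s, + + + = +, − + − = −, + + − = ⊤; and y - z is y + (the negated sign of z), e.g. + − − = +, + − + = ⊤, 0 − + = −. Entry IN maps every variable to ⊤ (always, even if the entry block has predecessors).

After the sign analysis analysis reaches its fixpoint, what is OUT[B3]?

Fixpoint table:
  B0: | IN=(all ⊤) | OUT=(all ⊤)
  B1: | IN=(all ⊤) | OUT=(all ⊤)
  B2: | IN=(all ⊤) | OUT=(all ⊤)
  B3: | IN=(all ⊤) | OUT={d:-; rest ⊤}
  B4: | IN={d:-; rest ⊤} | OUT=(all ⊤)
  B5: | IN=(all ⊤) | OUT=(all ⊤)
  B6: | IN=(all ⊤) | OUT=(all ⊤)
  B7: | IN=(all ⊤) | OUT=(all ⊤)

Merge at B3: IN[B3] = OUT[B2] = {a: ⊤, b: ⊤, c: ⊤, d: ⊤, e: ⊤, f: ⊤}
Applying B3's transfer function to that IN value gives OUT[B3] (row B3 above).

Answer: {a: ⊤, b: ⊤, c: ⊤, d: -, e: ⊤, f: ⊤}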